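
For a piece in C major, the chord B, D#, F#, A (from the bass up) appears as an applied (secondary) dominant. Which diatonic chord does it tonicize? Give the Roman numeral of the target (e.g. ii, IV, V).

iii

The chord is a dominant seventh chord on B.
A dominant resolves down a perfect fifth: B → E. In C major, E is scale degree 3, i.e. iii.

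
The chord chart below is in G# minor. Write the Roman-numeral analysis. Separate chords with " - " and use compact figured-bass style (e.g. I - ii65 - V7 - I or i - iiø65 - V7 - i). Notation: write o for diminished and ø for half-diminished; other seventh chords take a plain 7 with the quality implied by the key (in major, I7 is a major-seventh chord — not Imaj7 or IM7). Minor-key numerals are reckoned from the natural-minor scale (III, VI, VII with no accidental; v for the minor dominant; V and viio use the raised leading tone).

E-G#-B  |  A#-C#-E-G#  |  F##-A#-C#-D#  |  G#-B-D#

VI - iiø7 - V65 - i

E-G#-B: root E is the submediant; major triad there is VI.
A#-C#-E-G# has root A#, degree 2 in G# minor, so iiø7.
F##-A#-C#-D#: dominant seventh chord on D# = scale degree 5 → V65.
G#-B-D#: root G# is the tonic; minor triad there is i.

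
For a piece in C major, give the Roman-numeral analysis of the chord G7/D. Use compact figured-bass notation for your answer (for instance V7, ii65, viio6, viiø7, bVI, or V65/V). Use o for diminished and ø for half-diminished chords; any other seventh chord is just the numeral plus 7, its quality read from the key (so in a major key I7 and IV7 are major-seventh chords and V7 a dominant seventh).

V43

The pitches G-B-D-F form a dominant seventh chord rooted on G.
G is scale degree 5 in C major, and a dominant seventh chord on that degree is written V7.
With D in the bass the chord is in second inversion, so the figured bass is 43.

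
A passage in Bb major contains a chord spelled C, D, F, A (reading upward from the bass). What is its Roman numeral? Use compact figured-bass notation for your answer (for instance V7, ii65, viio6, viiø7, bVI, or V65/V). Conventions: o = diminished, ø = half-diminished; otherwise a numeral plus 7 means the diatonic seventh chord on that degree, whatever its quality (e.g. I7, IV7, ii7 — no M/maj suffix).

The pitches D-F-A-C form a minor seventh chord rooted on D.
In Bb major, D is the mediant; the diatonic minor seventh chord there is iii7.
With C in the bass the chord is in third inversion, so the figured bass is 42.

iii42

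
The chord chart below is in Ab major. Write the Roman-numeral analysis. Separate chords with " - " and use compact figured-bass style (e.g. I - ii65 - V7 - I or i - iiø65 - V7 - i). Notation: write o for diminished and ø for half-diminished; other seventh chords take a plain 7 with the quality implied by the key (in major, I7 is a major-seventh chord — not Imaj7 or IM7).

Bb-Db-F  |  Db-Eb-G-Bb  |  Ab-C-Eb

ii - V42 - I

Bb-Db-F has root Bb, degree 2 in Ab major, so ii.
Db-Eb-G-Bb: root Eb is the dominant; dominant seventh chord there is V42.
Ab-C-Eb: root Ab is the tonic; major triad there is I.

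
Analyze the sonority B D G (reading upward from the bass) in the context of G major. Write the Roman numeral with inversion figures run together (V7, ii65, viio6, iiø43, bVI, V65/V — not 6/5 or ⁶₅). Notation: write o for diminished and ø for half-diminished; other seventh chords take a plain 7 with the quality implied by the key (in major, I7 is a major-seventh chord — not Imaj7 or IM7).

I6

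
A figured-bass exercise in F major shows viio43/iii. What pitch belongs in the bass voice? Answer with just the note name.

D

The applied chord viio43/iii is rooted on G#: G#-B-D-F.
The figure 43 means second inversion — the fifth is in the bass.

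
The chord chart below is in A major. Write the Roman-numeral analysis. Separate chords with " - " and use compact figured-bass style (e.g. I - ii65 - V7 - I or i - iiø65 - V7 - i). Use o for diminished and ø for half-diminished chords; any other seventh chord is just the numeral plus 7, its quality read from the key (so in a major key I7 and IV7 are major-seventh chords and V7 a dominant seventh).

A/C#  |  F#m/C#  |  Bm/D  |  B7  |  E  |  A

I6 - vi64 - ii6 - V7/V - V - I

A/C#: major triad on A = scale degree 1 → I6.
F#m/C#: minor triad on F# = scale degree 6 → vi64.
Bm/D has root B, degree 2 in A major, so ii6.
B7 is the secondary dominant of V (dominant seventh chord on B): V7/V.
E has root E, degree 5 in A major, so V.
A: root A is the tonic; major triad there is I.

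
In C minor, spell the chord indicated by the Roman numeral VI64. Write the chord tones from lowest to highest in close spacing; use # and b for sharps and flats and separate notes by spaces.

Eb Ab C

In C minor, scale degree 6 is Ab, and the diatonic chord built there is a major triad.
That chord is spelled Ab-C-Eb.
With the 64 figure the chord is in second inversion; from the bass Eb upward in close position it reads Eb-Ab-C.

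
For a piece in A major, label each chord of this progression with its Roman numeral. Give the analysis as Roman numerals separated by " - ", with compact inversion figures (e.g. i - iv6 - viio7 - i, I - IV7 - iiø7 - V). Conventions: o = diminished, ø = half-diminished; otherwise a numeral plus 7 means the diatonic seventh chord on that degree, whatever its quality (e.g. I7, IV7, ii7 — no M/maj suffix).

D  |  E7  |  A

IV - V7 - I

D has root D, degree 4 in A major, so IV.
E7 has root E, degree 5 in A major, so V7.
A has root A, degree 1 in A major, so I.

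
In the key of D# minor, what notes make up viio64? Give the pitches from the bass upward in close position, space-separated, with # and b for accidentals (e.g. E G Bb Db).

In D# minor, the leading-tone chord is built on the raised seventh degree, C##.
Stacking thirds from C## gives C##-E#-G#.
With the 64 figure the chord is in second inversion; from the bass G# upward in close position it reads G#-C##-E#.

G# C## E#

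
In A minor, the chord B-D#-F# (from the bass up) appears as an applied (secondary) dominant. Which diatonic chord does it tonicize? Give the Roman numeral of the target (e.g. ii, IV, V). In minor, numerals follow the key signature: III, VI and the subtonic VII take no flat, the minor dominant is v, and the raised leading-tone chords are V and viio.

V

The chord is a major triad on B.
A dominant resolves down a perfect fifth: B → E. In A minor, E is scale degree 5, i.e. V.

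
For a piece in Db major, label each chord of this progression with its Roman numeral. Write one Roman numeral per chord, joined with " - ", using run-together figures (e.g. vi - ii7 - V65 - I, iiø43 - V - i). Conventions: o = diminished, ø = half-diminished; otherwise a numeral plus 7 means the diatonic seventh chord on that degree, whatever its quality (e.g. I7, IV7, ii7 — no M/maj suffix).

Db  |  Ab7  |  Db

I - V7 - I

Db has root Db, degree 1 in Db major, so I.
Ab7: root Ab is the dominant; dominant seventh chord there is V7.
Db: major triad on Db = scale degree 1 → I.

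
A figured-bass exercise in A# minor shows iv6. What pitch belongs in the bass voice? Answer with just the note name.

iv in A# minor has root D#; the chord is D#-F#-A#.
The figure 6 means first inversion — the third is in the bass.

F#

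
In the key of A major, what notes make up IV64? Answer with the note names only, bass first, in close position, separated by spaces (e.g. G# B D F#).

A D F#

In A major, scale degree 4 is D, and the diatonic chord built there is a major triad.
Stacking thirds from D gives D-F#-A.
The figured bass 64 indicates second inversion, placing the fifth (A) in the bass: A-D-F#.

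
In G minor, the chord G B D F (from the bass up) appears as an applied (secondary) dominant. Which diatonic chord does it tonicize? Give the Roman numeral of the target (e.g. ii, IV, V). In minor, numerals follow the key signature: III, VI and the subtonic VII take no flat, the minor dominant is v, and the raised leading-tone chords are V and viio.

The chord is a dominant seventh chord on G.
A dominant resolves down a perfect fifth: G → C. In G minor, C is scale degree 4, i.e. iv.

iv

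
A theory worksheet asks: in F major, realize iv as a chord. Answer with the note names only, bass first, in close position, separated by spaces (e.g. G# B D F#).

Bb Db F

Scale degree 4 in F major is Bb; here the chord built on it is altered to a minor triad. iv is the minor subdominant, borrowed from the parallel minor.
So the chord is Bb-Db-F.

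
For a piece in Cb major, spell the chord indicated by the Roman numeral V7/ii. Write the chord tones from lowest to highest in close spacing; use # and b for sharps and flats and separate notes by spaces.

V7/ii is a secondary dominant — the dominant seventh of ii. ii in Cb major is Db, so the applied chord's root is Ab, a perfect fifth above.
Building a dominant seventh chord on Ab gives Ab-C-Eb-Gb.

Ab C Eb Gb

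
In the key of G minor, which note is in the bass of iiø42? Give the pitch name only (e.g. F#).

G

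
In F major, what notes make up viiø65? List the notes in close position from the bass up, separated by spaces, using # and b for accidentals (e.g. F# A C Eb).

In F major, the leading tone is E, and the diatonic chord built there is a half-diminished seventh chord.
Stacking thirds from E gives E-G-Bb-D.
The figured bass 65 indicates first inversion, placing the third (G) in the bass: G-Bb-D-E.

G Bb D E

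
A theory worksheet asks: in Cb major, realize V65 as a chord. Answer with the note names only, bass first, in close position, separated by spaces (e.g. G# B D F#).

Bb Db Fb Gb

In Cb major, scale degree 5 is Gb, and the diatonic chord built there is a dominant seventh chord.
That chord is spelled Gb-Bb-Db-Fb.
With the 65 figure the chord is in first inversion; from the bass Bb upward in close position it reads Bb-Db-Fb-Gb.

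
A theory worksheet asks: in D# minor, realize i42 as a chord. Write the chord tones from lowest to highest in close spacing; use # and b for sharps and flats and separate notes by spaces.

In D# minor, the first degree is D#, and the diatonic chord built there is a minor seventh chord.
Stacking thirds from D# gives D#-F#-A#-C#.
The figured bass 42 indicates third inversion, placing the seventh (C#) in the bass: C#-D#-F#-A#.

C# D# F# A#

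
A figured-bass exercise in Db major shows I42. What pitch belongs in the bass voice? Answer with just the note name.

C

I in Db major has root Db; the chord is Db-F-Ab-C.
The figure 42 means third inversion — the seventh is in the bass.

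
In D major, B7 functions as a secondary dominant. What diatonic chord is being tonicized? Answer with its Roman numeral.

The chord is a dominant seventh chord on B.
A dominant resolves down a perfect fifth: B → E. In D major, E is scale degree 2, i.e. ii.

ii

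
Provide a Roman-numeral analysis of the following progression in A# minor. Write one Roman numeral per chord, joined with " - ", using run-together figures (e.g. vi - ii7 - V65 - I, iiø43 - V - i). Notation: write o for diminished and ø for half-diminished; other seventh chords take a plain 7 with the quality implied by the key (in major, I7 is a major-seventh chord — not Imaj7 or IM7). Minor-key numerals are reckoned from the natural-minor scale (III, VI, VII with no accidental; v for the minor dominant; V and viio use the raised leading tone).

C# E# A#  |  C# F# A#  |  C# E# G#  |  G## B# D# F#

i6 - VI64 - III - viio7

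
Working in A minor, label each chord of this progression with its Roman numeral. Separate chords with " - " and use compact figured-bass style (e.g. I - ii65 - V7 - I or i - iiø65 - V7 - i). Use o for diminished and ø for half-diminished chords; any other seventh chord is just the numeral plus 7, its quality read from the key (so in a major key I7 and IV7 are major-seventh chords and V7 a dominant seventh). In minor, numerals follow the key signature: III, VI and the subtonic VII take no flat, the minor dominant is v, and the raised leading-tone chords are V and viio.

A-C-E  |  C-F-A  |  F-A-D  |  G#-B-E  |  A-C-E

A-C-E: root A is the tonic; minor triad there is i.
C-F-A: major triad on F = scale degree 6 → VI64.
F-A-D: root D is the subdominant; minor triad there is iv6.
G#-B-E: major triad on E = scale degree 5 → V6.
A-C-E: minor triad on A = scale degree 1 → i.

i - VI64 - iv6 - V6 - i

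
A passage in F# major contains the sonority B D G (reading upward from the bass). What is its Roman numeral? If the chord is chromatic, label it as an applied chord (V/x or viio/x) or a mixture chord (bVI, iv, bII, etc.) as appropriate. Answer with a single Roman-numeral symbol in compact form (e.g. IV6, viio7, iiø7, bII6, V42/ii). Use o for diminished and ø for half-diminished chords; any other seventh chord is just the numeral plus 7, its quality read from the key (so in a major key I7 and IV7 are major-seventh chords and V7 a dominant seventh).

bII6

The pitches G-B-D form a major triad rooted on G.
G is the lowered second degree of F# major (diatonic 2 would be G#). This is the Neapolitan sixth — a major triad on the lowered second degree, here in its customary first inversion.
With B in the bass the chord is in first inversion, so the figured bass is 6.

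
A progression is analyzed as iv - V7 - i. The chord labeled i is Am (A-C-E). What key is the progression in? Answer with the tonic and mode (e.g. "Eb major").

The chord Am is a minor triad rooted on A; its label is i.
If A is scale degree 1 and the mode makes that degree carry a minor triad, the tonic is A and the mode is minor.

A minor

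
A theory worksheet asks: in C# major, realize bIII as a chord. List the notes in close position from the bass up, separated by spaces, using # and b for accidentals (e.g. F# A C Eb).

Scale degree 3 in C# major is E#; lowering it a half step gives E. bIII is a major triad on the lowered third degree, borrowed from the parallel minor.
So the chord is E-G#-B.

E G# B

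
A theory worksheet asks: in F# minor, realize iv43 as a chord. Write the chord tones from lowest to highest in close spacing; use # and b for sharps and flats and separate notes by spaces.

The numeral's case and figure indicate a minor seventh chord. In F# minor its root, the fourth degree, is B.
That chord is spelled B-D-F#-A.
With the 43 figure the chord is in second inversion; from the bass F# upward in close position it reads F#-A-B-D.

F# A B D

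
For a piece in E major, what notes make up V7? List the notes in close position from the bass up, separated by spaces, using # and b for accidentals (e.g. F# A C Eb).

In E major, the fifth degree is B, and the diatonic chord built there is a dominant seventh chord.
That chord is spelled B-D#-F#-A.

B D# F# A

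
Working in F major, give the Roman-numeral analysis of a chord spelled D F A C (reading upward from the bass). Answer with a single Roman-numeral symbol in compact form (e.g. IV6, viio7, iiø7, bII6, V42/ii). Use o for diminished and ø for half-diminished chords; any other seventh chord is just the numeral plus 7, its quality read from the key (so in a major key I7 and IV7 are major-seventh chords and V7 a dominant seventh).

vi7

The pitches D-F-A-C form a minor seventh chord rooted on D.
D is scale degree 6 in F major, and a minor seventh chord on that degree is written vi7.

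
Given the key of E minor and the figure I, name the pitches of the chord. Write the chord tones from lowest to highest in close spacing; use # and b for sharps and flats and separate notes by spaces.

E G# B

Scale degree 1 in E minor is E; here the chord built on it is altered to a major triad. I is the major tonic (Picardy third), borrowed from the parallel major.
So the chord is E-G#-B, a major triad.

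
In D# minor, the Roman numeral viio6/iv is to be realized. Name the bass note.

The applied chord viio6/iv is rooted on F##: F##-A#-C#.
The figure 6 means first inversion — the third is in the bass.

A#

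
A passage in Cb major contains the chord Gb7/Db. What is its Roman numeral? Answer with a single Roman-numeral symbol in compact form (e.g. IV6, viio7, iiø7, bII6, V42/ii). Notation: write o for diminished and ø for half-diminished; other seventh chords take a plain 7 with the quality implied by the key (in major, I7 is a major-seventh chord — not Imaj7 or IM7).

The pitches Gb-Bb-Db-Fb form a dominant seventh chord rooted on Gb.
Gb is scale degree 5 in Cb major, and a dominant seventh chord on that degree is written V7.
With Db in the bass the chord is in second inversion, so the figured bass is 43.

V43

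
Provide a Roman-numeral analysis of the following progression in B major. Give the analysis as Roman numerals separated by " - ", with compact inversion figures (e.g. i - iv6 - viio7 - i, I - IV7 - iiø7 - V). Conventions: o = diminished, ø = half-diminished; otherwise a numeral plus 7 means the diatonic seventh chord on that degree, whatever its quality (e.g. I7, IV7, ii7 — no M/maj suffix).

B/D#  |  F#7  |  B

B/D# has root B, degree 1 in B major, so I6.
F#7 has root F#, degree 5 in B major, so V7.
B: root B is the tonic; major triad there is I.

I6 - V7 - I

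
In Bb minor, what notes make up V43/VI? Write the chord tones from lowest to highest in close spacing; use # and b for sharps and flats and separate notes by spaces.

Ab Cb Db F

V43/VI is a secondary dominant — the dominant seventh of VI. VI in Bb minor is Gb, so the applied chord's root is Db, a perfect fifth above.
Building a dominant seventh chord on Db gives Db-F-Ab-Cb.
The figured bass 43 indicates second inversion, placing the fifth (Ab) in the bass: Ab-Cb-Db-F.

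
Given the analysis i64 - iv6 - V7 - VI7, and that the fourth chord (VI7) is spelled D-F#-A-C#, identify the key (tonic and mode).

The anchor chord is a major seventh chord on D, labeled VI7.
Counting down 5 scale steps from D places the tonic on F#; a major seventh chord on degree 6 is diatonic only in minor.

F# minor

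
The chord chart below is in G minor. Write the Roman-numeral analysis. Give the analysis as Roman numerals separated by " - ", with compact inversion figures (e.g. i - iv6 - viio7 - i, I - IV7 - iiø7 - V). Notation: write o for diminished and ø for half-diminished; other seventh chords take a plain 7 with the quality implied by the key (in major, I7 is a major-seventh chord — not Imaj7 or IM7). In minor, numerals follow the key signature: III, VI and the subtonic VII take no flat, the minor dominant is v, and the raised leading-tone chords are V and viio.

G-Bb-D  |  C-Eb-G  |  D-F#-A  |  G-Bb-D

i - iv - V - i

G-Bb-D: root G is the tonic; minor triad there is i.
C-Eb-G has root C, degree 4 in G minor, so iv.
D-F#-A: major triad on D = scale degree 5 → V.
G-Bb-D has root G, degree 1 in G minor, so i.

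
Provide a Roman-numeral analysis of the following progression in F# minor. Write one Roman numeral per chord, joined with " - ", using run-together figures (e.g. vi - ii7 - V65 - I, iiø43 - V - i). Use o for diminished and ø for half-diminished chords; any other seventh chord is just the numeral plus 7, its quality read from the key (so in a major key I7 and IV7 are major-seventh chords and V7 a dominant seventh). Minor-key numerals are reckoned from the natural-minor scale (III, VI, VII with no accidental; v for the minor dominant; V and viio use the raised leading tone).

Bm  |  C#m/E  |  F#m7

iv - v6 - i7

Bm has root B, degree 4 in F# minor, so iv.
C#m/E has root C#, degree 5 in F# minor, so v6.
F#m7: root F# is the tonic; minor seventh chord there is i7.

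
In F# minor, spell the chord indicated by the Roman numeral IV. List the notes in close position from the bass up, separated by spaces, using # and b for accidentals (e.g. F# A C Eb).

Scale degree 4 in F# minor is B; here the chord built on it is altered to a major triad. IV is the major subdominant, borrowed from the parallel major.
So the chord is B-D#-F#.

B D# F#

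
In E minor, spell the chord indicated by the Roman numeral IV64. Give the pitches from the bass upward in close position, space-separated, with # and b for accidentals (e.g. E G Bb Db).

E A C#

IV64 is the major subdominant, borrowed from the parallel major. In E minor that root is A.
So the chord is A-C#-E.
With the 64 figure the chord is in second inversion; from the bass E upward in close position it reads E-A-C#.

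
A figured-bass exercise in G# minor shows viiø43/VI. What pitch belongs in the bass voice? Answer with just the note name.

A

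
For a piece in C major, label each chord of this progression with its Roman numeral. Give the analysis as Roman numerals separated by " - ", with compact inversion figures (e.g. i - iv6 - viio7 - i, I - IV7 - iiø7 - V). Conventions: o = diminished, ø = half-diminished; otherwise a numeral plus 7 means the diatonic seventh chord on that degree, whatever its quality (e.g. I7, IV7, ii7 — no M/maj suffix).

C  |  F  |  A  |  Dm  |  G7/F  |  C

I - IV - V/ii - ii - V42 - I

C: major triad on C = scale degree 1 → I.
F has root F, degree 4 in C major, so IV.
A: chromatic; A is V of ii, so V/ii.
Dm: minor triad on D = scale degree 2 → ii.
G7/F has root G, degree 5 in C major, so V42.
C: major triad on C = scale degree 1 → I.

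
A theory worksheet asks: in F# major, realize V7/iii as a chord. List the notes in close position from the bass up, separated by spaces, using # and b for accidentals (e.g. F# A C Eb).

V7/iii is a secondary dominant — the dominant seventh of iii. iii in F# major is A#, so the applied chord's root is E#, a perfect fifth above.
Building a dominant seventh chord on E# gives E#-G##-B#-D#.

E# G## B# D#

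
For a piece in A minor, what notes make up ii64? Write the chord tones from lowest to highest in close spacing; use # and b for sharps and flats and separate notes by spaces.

Scale degree 2 in A minor is B; here the chord built on it is altered to a minor triad. ii64 is the minor supertonic, borrowed from the parallel major (the Dorian ii).
So the chord is B-D-F#.
The figured bass 64 indicates second inversion, placing the fifth (F#) in the bass: F#-B-D.

F# B D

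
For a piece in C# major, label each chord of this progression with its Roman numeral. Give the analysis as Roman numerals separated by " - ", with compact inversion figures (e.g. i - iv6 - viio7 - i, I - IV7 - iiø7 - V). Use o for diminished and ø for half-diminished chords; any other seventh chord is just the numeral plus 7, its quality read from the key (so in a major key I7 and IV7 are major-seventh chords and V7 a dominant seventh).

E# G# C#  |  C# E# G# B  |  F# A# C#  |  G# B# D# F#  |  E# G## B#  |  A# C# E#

E#-G#-C#: major triad on C# = scale degree 1 → I6.
C#-E#-G#-B: a dominant seventh chord on C#, the applied dominant of IV → V7/IV.
F#-A#-C#: root F# is the subdominant; major triad there is IV.
G#-B#-D#-F# has root G#, degree 5 in C# major, so V7.
E#-G##-B# is the secondary dominant of vi (major triad on E#): V/vi.
A#-C#-E#: root A# is the submediant; minor triad there is vi.

I6 - V7/IV - IV - V7 - V/vi - vi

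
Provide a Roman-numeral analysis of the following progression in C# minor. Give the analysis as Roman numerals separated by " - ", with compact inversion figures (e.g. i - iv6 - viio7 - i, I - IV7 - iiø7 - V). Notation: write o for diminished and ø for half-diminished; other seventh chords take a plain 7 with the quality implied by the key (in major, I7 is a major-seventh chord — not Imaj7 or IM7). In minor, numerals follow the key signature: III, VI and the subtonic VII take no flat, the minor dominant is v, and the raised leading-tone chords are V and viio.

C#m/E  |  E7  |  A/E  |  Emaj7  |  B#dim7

C#m/E: root C# is the tonic; minor triad there is i6.
E7 is the secondary dominant of VI (dominant seventh chord on E): V7/VI.
A/E: root A is the submediant; major triad there is VI64.
Emaj7 has root E, degree 3 in C# minor, so III7.
B#dim7: root B# is the leading tone; fully diminished seventh chord there is viio7.

i6 - V7/VI - VI64 - III7 - viio7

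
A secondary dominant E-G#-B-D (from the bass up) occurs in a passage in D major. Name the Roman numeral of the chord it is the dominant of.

V

The chord is a dominant seventh chord on E.
A dominant resolves down a perfect fifth: E → A. In D major, A is scale degree 5, i.e. V.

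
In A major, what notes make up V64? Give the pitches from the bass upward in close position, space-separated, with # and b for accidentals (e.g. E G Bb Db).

B E G#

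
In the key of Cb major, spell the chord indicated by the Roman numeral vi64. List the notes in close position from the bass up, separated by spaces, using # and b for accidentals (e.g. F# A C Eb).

Eb Ab Cb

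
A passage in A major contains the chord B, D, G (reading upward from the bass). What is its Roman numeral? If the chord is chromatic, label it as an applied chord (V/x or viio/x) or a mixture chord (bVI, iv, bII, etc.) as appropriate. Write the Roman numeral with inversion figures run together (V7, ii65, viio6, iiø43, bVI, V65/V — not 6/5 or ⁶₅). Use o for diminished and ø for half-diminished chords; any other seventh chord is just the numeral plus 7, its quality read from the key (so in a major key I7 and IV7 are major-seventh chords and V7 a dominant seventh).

bVII6

The pitches G-B-D form a major triad rooted on G.
G is the lowered seventh degree of A major (diatonic 7 would be G#). This is a major triad on the lowered seventh degree (the subtonic), borrowed from the parallel minor.
With B in the bass the chord is in first inversion, so the figured bass is 6.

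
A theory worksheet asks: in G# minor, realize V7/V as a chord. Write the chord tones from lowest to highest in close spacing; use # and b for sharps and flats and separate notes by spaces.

A# C## E# G#

V7/V is a secondary dominant — the dominant seventh of V. V in G# minor is D#, so the applied chord's root is A#, a perfect fifth above.
Building a dominant seventh chord on A# gives A#-C##-E#-G#.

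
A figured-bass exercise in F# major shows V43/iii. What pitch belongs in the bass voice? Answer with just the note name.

B#

The applied chord V43/iii is rooted on E#: E#-G##-B#-D#.
The figure 43 means second inversion — the fifth is in the bass.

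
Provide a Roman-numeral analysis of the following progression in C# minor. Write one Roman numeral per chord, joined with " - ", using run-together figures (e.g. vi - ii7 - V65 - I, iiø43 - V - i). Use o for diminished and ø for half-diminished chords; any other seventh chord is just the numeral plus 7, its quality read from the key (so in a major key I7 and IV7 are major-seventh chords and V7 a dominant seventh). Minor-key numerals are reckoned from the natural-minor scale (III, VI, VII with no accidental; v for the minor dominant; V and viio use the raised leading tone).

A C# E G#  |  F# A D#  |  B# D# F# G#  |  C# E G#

VI7 - iio6 - V65 - i

A-C#-E-G# has root A, degree 6 in C# minor, so VI7.
F#-A-D#: diminished triad on D# = scale degree 2 → iio6.
B#-D#-F#-G#: root G# is the dominant; dominant seventh chord there is V65.
C#-E-G#: minor triad on C# = scale degree 1 → i.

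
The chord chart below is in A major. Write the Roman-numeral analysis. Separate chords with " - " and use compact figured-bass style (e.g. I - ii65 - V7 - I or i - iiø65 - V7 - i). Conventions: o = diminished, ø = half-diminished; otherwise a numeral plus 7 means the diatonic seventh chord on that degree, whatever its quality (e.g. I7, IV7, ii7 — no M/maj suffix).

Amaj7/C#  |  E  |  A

I65 - V - I

Amaj7/C#: root A is the tonic; major seventh chord there is I65.
E: major triad on E = scale degree 5 → V.
A: root A is the tonic; major triad there is I.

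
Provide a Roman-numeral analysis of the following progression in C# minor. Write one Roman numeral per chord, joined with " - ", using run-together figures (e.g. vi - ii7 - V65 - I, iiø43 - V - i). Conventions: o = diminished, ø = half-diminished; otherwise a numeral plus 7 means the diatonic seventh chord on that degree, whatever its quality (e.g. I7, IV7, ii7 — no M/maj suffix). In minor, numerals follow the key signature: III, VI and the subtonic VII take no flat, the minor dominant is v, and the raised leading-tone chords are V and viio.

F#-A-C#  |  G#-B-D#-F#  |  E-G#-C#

iv - v7 - i6

F#-A-C# has root F#, degree 4 in C# minor, so iv.
G#-B-D#-F# has root G#, degree 5 in C# minor, so v7.
E-G#-C#: minor triad on C# = scale degree 1 → i6.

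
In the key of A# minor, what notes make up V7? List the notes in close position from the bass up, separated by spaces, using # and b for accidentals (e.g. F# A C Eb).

E# G## B# D#

In A# minor, the fifth degree is E#. The dominant is major (leading tone raised), so V is a dominant seventh chord.
That chord is spelled E#-G##-B#-D#.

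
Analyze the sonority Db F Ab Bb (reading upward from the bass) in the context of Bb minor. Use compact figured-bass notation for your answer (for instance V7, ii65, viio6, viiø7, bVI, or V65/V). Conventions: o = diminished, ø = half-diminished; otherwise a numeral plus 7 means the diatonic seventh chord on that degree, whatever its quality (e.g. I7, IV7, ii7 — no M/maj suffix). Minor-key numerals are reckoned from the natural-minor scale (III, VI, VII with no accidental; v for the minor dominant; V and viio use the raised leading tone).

i65

Stacked in thirds the chord is Bb-Db-F-Ab: a minor seventh chord on Bb.
In Bb minor, Bb is the tonic; the diatonic minor seventh chord there is i7.
With Db in the bass the chord is in first inversion, so the figured bass is 65.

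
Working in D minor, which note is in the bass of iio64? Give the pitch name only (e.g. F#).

Bb

iio in D minor has root E; the chord is E-G-Bb.
The figure 64 means second inversion — the fifth is in the bass.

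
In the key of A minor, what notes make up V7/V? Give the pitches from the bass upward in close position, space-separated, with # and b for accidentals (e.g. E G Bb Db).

B D# F# A

The slash means an applied dominant: we want the dominant of V. In A minor, V is E major, and its dominant is built on B.
Building a dominant seventh chord on B gives B-D#-F#-A.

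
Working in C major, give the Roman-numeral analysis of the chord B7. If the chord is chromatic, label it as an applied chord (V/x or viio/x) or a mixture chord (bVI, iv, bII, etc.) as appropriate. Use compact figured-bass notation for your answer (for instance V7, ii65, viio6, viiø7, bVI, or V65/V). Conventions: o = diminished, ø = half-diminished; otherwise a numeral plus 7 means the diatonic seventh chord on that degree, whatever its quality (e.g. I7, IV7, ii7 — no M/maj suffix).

The pitches B-D#-F#-A form a dominant seventh chord rooted on B.
B is not a diatonic chord root with this quality in C major, but it lies a perfect fifth above E (iii), so the chord functions as an applied dominant of iii.

V7/iii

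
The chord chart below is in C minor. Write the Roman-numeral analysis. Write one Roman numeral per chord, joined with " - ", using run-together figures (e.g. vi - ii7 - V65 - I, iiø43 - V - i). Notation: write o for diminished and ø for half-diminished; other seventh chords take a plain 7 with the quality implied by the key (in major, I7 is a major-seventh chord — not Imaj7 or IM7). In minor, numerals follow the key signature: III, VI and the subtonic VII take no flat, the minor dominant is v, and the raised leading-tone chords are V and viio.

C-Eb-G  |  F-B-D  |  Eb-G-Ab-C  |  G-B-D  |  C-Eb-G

C-Eb-G: root C is the tonic; minor triad there is i.
F-B-D: root B is the leading tone; diminished triad there is viio64.
Eb-G-Ab-C: major seventh chord on Ab = scale degree 6 → VI43.
G-B-D: root G is the dominant; major triad there is V.
C-Eb-G has root C, degree 1 in C minor, so i.

i - viio64 - VI43 - V - i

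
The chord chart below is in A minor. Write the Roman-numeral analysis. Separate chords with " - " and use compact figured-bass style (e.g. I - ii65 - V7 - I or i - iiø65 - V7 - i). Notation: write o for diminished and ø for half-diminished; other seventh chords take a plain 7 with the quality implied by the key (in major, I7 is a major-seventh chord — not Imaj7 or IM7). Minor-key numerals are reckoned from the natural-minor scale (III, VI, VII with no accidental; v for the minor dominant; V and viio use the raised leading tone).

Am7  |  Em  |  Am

Am7: root A is the tonic; minor seventh chord there is i7.
Em has root E, degree 5 in A minor, so v.
Am: minor triad on A = scale degree 1 → i.

i7 - v - i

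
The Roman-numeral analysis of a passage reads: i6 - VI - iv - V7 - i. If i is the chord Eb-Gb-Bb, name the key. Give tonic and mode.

Eb minor

The chord Ebm is a minor triad rooted on Eb; its label is i.
If Eb is scale degree 1 and the mode makes that degree carry a minor triad, the tonic is Eb and the mode is minor.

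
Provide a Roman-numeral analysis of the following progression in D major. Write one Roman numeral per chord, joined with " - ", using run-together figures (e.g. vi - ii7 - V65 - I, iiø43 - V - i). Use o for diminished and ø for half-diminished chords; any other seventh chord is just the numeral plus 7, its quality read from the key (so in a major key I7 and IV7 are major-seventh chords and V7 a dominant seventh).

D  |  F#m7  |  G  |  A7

I - iii7 - IV - V7

D: root D is the tonic; major triad there is I.
F#m7: minor seventh chord on F# = scale degree 3 → iii7.
G: root G is the subdominant; major triad there is IV.
A7: root A is the dominant; dominant seventh chord there is V7.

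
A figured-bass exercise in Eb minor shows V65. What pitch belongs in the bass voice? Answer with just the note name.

V in Eb minor has root Bb; the chord is Bb-D-F-Ab.
The figure 65 means first inversion — the third is in the bass.

D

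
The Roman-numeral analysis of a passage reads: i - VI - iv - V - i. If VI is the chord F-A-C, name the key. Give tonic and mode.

The anchor chord is a major triad on F, labeled VI.
VI on F implies F is the submediant; that puts the tonic at A, and the uppercase numeral fits minor mode.

A minor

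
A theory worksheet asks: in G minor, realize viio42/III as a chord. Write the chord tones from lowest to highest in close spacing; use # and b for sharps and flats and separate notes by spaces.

viio42/III is a secondary leading-tone chord. The target III is Bb in G minor; the applied chord is rooted a semitone below, on A.
Building a fully diminished seventh chord on A gives A-C-Eb-Gb.
With the 42 figure the chord is in third inversion; from the bass Gb upward in close position it reads Gb-A-C-Eb.

Gb A C Eb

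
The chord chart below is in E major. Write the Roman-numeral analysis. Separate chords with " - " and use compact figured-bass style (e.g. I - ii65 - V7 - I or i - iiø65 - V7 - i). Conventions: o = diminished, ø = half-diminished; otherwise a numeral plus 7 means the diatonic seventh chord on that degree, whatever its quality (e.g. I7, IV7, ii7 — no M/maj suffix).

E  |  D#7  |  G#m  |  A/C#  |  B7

I - V7/iii - iii - IV6 - V7

E has root E, degree 1 in E major, so I.
D#7: chromatic; D# is V of iii, so V7/iii.
G#m has root G#, degree 3 in E major, so iii.
A/C# has root A, degree 4 in E major, so IV6.
B7 has root B, degree 5 in E major, so V7.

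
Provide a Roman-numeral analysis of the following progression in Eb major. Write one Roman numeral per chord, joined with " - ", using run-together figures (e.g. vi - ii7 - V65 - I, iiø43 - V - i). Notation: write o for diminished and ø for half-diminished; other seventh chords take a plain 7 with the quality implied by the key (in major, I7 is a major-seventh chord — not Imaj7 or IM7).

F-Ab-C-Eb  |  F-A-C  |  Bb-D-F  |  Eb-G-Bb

ii7 - V/V - V - I

F-Ab-C-Eb has root F, degree 2 in Eb major, so ii7.
F-A-C: a major triad on F, the applied dominant of V → V/V.
Bb-D-F: major triad on Bb = scale degree 5 → V.
Eb-G-Bb: root Eb is the tonic; major triad there is I.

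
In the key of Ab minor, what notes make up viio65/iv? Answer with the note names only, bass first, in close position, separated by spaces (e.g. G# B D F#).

The slash marks an applied leading-tone chord: viio of iv. In Ab minor, iv is Db, so the leading tone to it is C, a half step below.
Building a fully diminished seventh chord on C gives C-Eb-Gb-Bbb.
The figured bass 65 indicates first inversion, placing the third (Eb) in the bass: Eb-Gb-Bbb-C.

Eb Gb Bbb C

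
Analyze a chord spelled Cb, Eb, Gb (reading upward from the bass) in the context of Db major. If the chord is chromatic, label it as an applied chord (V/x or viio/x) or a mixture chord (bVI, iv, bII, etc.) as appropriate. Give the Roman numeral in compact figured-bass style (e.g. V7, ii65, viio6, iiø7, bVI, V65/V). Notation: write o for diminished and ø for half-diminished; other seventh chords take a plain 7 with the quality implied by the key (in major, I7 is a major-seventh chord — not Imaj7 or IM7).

The pitches Cb-Eb-Gb form a major triad rooted on Cb.
Cb is the lowered seventh degree of Db major (diatonic 7 would be C). This is a major triad on the lowered seventh degree (the subtonic), borrowed from the parallel minor.

bVII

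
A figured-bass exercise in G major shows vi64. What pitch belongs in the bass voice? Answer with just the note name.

vi in G major has root E; the chord is E-G-B.
The figure 64 means second inversion — the fifth is in the bass.

B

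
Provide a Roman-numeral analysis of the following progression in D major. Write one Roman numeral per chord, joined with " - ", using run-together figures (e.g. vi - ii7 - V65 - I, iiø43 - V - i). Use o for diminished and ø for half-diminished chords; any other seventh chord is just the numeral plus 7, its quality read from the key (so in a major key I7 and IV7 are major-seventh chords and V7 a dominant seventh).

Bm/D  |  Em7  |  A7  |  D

vi6 - ii7 - V7 - I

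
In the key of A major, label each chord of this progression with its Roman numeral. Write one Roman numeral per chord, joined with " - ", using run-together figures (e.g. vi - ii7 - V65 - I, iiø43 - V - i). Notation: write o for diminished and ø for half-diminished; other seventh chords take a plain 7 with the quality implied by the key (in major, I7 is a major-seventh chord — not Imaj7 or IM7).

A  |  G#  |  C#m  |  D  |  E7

I - V/iii - iii - IV - V7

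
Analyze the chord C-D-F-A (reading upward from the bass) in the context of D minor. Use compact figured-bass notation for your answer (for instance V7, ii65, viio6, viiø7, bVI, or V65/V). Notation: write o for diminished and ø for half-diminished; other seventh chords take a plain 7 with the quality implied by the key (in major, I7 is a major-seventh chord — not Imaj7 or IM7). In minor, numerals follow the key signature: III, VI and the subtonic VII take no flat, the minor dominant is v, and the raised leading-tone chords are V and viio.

Stacked in thirds the chord is D-F-A-C: a minor seventh chord on D.
In D minor, D is the tonic; the diatonic minor seventh chord there is i7.
With C in the bass the chord is in third inversion, so the figured bass is 42.

i42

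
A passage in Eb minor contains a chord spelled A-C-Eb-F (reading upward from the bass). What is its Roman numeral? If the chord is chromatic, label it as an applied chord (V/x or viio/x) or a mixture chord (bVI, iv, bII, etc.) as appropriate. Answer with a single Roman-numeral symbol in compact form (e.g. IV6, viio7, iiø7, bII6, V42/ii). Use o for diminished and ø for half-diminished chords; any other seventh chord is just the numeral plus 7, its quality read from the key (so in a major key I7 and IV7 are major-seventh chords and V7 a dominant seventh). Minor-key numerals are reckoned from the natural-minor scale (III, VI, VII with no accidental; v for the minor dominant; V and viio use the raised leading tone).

V65/V

The pitches F-A-C-Eb form a dominant seventh chord rooted on F.
F is not a diatonic chord root with this quality in Eb minor, but it lies a perfect fifth above Bb (V), so the chord functions as an applied dominant of V.
With A in the bass the chord is in first inversion, so the figured bass is 65.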